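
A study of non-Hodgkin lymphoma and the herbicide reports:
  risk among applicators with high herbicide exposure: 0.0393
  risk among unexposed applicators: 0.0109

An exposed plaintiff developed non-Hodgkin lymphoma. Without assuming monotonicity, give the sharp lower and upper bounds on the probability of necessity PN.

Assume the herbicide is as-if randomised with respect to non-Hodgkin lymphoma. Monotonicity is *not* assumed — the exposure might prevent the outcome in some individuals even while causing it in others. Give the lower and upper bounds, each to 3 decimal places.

0.723 ≤ PN ≤ 1.000

Let p₁ = 0.0393, p₀ = 0.0109.
Under exogeneity alone the bounds on PN are max{0,(p₁−p₀)/p₁} ≤ PN ≤ min{1,(1−p₀)/p₁}.
  lower = (p₁ − p₀)/p₁ = 0.0284 / 0.0393 ≈ 0.7226
  upper = min{1, (1 − p₀)/p₁} = 0.9891 / 0.0393 ≈ 25.1679 → capped at 1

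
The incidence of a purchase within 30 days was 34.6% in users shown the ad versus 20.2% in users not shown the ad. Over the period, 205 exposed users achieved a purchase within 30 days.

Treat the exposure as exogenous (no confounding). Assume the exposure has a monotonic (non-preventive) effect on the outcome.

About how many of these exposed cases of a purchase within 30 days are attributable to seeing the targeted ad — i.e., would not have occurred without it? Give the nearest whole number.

p₁ = 0.346, p₀ = 0.202.
PN = (p₁ − p₀)/p₁ = (0.346 − 0.202) / 0.346 ≈ 0.41618.
Attributable cases ≈ PN × (exposed cases) = 0.41618 × 205 ≈ 85.32.

about 85 cases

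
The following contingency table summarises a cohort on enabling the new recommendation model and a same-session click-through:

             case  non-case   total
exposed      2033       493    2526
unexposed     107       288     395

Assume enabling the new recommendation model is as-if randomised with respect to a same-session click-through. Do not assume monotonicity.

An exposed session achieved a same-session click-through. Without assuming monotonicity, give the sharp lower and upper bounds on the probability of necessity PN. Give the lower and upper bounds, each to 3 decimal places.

p₁ = P(outcome | exposed) = 2033/2526 = 0.80483
p₀ = P(outcome | unexposed) = 107/395 = 0.27089
Under exogeneity alone the bounds on PN are max{0,(p₁−p₀)/p₁} ≤ PN ≤ min{1,(1−p₀)/p₁}.
  lower = (p₁ − p₀)/p₁ = 0.53394 / 0.80483 ≈ 0.6634
  upper = min{1, (1 − p₀)/p₁} = 0.72911 / 0.80483 ≈ 0.9059

0.663 ≤ PN ≤ 0.906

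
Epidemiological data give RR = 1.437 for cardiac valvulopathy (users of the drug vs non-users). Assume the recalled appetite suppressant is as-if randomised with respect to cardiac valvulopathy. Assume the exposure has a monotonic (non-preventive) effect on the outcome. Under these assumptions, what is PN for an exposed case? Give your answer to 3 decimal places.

Under exogeneity and monotonicity, PN = (RR − 1) / RR = 1 − 1/RR.
PN = (1.437 − 1) / 1.437 = 0.437 / 1.437 ≈ 0.3041

PN ≈ 0.304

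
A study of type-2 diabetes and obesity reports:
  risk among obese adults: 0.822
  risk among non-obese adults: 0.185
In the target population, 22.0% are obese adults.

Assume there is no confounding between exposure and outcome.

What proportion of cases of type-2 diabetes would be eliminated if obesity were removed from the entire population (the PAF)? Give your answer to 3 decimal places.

Let p₁ = 0.822, p₀ = 0.185.
Overall risk P(Y=1) = π·p₁ + (1−π)·p₀ = 0.22×0.822 + 0.78×0.185 = 0.32514.
Under exogeneity, PAF = [P(Y=1) − p₀] / P(Y=1).
PAF = (0.32514 − 0.185) / 0.32514 ≈ 0.4310

PAF ≈ 0.431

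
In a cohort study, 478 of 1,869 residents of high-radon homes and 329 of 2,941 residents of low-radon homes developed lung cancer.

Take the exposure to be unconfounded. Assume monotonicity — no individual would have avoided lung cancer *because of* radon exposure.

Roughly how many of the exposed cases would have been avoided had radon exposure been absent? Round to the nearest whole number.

about 269 cases

p₁ = P(outcome | exposed) = 478/1869 = 0.25575
p₀ = P(outcome | unexposed) = 329/2941 = 0.11187
PN = (p₁ − p₀)/p₁ = (0.25575 − 0.11187) / 0.25575 ≈ 0.56260.
Attributable cases ≈ PN × (exposed cases) = 0.56260 × 478 ≈ 268.92.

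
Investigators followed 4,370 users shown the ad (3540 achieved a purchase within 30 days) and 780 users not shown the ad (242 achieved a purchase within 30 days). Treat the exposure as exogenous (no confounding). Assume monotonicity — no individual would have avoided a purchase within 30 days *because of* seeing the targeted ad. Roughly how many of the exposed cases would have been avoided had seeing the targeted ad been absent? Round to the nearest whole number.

p₁ = P(outcome | exposed) = 3540/4370 = 0.81007
p₀ = P(outcome | unexposed) = 242/780 = 0.31026
PN = (p₁ − p₀)/p₁ = (0.81007 − 0.31026) / 0.81007 ≈ 0.61700.
Attributable cases ≈ PN × (exposed cases) = 0.61700 × 3540 ≈ 2184.18.

about 2184 cases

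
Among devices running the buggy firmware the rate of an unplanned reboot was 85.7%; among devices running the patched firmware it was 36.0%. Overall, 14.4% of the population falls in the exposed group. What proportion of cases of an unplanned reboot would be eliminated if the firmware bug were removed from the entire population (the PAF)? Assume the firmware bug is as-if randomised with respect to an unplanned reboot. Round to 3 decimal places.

p₁ = 0.857, p₀ = 0.36.
Overall risk P(Y=1) = π·p₁ + (1−π)·p₀ = 0.144×0.857 + 0.856×0.36 = 0.43157.
Under exogeneity, PAF = [P(Y=1) − p₀] / P(Y=1).
PAF = (0.43157 − 0.36) / 0.43157 ≈ 0.1658

PAF ≈ 0.166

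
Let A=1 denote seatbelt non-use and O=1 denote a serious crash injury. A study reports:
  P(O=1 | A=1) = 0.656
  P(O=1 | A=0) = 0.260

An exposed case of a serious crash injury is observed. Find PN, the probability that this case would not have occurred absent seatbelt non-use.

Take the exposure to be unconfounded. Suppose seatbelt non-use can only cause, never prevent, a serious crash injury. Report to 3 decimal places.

Let p₁ = 0.656, p₀ = 0.26.
Under exogeneity and monotonicity, PN = (p₁ − p₀) / p₁.
PN = (0.656 − 0.26) / 0.656 = 0.396 / 0.656 ≈ 0.6037

PN ≈ 0.604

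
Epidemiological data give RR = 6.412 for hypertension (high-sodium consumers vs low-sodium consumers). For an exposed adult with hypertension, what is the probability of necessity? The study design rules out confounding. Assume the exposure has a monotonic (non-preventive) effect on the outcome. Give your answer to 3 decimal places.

PN ≈ 0.844

Under exogeneity and monotonicity, PN = (RR − 1) / RR = 1 − 1/RR.
PN = (6.412 − 1) / 6.412 = 5.412 / 6.412 ≈ 0.8440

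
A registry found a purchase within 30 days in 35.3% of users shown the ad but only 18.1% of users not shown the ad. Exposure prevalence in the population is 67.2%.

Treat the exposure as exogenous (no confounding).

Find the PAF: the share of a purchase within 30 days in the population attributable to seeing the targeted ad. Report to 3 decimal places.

p₁ = 0.353, p₀ = 0.181.
Overall risk P(Y=1) = π·p₁ + (1−π)·p₀ = 0.672×0.353 + 0.328×0.181 = 0.29658.
Under exogeneity, PAF = [P(Y=1) − p₀] / P(Y=1).
PAF = (0.29658 − 0.181) / 0.29658 ≈ 0.3897

PAF ≈ 0.390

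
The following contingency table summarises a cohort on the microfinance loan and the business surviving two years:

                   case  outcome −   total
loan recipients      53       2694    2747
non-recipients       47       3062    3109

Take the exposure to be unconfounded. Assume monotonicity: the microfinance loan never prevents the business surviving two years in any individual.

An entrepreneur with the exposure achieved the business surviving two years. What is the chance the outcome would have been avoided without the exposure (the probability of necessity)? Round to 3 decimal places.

p₁ = P(outcome | exposed) = 53/2747 = 0.019294
p₀ = P(outcome | unexposed) = 47/3109 = 0.015117
Under exogeneity and monotonicity, PN = (p₁ − p₀)/p₁.
PN = (0.019294 − 0.015117) / 0.019294 ≈ 0.2165

PN ≈ 0.216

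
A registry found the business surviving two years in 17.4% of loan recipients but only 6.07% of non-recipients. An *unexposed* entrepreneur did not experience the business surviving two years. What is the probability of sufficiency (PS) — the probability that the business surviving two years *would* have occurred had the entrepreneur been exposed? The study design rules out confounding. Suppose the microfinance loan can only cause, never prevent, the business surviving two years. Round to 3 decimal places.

p₁ = 0.174, p₀ = 0.0607.
Under exogeneity and monotonicity, PS = (p₁ − p₀) / (1 − p₀).
PS = (0.174 − 0.0607) / (1 − 0.0607) = 0.1133 / 0.9393 ≈ 0.1206

PS ≈ 0.121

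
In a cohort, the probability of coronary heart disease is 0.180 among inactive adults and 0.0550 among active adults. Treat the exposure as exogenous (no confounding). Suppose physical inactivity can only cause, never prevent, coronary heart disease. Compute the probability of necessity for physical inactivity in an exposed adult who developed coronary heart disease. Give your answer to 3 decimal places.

Let p₁ = 0.18, p₀ = 0.055.
Under exogeneity and monotonicity, PN = (p₁ − p₀) / p₁.
PN = (0.18 − 0.055) / 0.18 = 0.125 / 0.18 ≈ 0.6944

PN ≈ 0.694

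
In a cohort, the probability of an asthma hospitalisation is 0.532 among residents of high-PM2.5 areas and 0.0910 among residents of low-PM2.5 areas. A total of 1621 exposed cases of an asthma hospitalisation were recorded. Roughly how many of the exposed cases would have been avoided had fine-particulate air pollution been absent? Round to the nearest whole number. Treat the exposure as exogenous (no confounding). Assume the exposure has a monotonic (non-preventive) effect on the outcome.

about 1344 cases

Let p₁ = 0.532, p₀ = 0.091.
PN = (p₁ − p₀)/p₁ = (0.532 − 0.091) / 0.532 ≈ 0.82895.
Attributable cases ≈ PN × (exposed cases) = 0.82895 × 1621 ≈ 1343.72.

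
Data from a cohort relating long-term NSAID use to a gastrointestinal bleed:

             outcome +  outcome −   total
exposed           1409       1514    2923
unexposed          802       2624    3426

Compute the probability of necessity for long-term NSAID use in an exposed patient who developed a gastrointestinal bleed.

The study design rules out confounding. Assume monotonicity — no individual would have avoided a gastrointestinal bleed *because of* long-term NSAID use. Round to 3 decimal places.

PN ≈ 0.514

p₁ = P(outcome | exposed) = 1409/2923 = 0.48204
p₀ = P(outcome | unexposed) = 802/3426 = 0.23409
Under exogeneity and monotonicity, PN = (p₁ − p₀)/p₁.
PN = (0.48204 − 0.23409) / 0.48204 ≈ 0.5144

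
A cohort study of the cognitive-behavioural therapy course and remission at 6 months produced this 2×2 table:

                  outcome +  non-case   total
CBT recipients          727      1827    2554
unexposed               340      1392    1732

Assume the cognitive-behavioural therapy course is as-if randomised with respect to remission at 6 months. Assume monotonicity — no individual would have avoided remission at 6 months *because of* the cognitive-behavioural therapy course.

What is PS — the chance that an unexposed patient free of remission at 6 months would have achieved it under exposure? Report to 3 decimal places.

p₁ = P(outcome | exposed) = 727/2554 = 0.28465
p₀ = P(outcome | unexposed) = 340/1732 = 0.1963
Under exogeneity and monotonicity, PS = (p₁ − p₀)/(1 − p₀).
PS = (0.28465 − 0.1963) / 0.8037 ≈ 0.1099

PS ≈ 0.110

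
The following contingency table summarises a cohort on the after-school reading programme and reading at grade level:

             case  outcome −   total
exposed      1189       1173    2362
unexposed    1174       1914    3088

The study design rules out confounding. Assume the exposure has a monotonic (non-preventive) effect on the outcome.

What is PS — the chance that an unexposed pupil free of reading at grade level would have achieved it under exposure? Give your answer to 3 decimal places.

PS ≈ 0.199

p₁ = P(outcome | exposed) = 1189/2362 = 0.50339
p₀ = P(outcome | unexposed) = 1174/3088 = 0.38018
Under exogeneity and monotonicity, PS = (p₁ − p₀)/(1 − p₀).
PS = (0.50339 − 0.38018) / 0.61982 ≈ 0.1988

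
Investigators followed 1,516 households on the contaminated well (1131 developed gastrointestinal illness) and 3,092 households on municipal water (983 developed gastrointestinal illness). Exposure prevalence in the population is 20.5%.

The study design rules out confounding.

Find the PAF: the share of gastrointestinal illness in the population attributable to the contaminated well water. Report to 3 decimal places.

p₁ = P(outcome | exposed) = 1131/1516 = 0.74604
p₀ = P(outcome | unexposed) = 983/3092 = 0.31792
Overall risk P(Y=1) = π·p₁ + (1−π)·p₀ = 0.205×0.74604 + 0.795×0.31792 = 0.40568.
Under exogeneity, PAF = [P(Y=1) − p₀] / P(Y=1).
PAF = (0.40568 − 0.31792) / 0.40568 ≈ 0.2163

PAF ≈ 0.216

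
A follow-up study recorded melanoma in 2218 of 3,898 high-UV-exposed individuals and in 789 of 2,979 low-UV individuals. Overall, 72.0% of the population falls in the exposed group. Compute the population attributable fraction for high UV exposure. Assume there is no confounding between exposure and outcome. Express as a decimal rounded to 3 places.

p₁ = P(outcome | exposed) = 2218/3898 = 0.56901
p₀ = P(outcome | unexposed) = 789/2979 = 0.26485
Overall risk P(Y=1) = π·p₁ + (1−π)·p₀ = 0.72×0.56901 + 0.28×0.26485 = 0.48385.
Under exogeneity, PAF = [P(Y=1) − p₀] / P(Y=1).
PAF = (0.48385 − 0.26485) / 0.48385 ≈ 0.4526

PAF ≈ 0.453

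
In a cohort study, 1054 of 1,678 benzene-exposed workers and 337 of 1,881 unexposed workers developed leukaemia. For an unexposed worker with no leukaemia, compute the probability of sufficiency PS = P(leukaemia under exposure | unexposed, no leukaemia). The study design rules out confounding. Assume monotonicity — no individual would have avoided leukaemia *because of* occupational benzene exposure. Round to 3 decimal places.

PS ≈ 0.547

p₁ = P(outcome | exposed) = 1054/1678 = 0.62813
p₀ = P(outcome | unexposed) = 337/1881 = 0.17916
Under exogeneity and monotonicity, PS = (p₁ − p₀) / (1 − p₀).
PS = (0.62813 − 0.17916) / (1 − 0.17916) = 0.44897 / 0.82084 ≈ 0.5470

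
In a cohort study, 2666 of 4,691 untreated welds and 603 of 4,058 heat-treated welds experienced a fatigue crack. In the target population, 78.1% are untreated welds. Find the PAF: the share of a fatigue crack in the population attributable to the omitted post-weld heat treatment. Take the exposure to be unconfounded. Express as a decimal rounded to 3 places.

p₁ = P(outcome | exposed) = 2666/4691 = 0.56832
p₀ = P(outcome | unexposed) = 603/4058 = 0.1486
Overall risk P(Y=1) = π·p₁ + (1−π)·p₀ = 0.781×0.56832 + 0.219×0.1486 = 0.4764.
Under exogeneity, PAF = [P(Y=1) − p₀] / P(Y=1).
PAF = (0.4764 − 0.1486) / 0.4764 ≈ 0.6881

PAF ≈ 0.688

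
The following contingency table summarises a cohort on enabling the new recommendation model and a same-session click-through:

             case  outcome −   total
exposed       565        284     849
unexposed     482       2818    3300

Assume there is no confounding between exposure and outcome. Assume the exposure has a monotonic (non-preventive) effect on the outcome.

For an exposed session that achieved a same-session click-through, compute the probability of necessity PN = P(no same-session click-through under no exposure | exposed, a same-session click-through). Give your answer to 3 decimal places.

PN ≈ 0.781

p₁ = P(outcome | exposed) = 565/849 = 0.66549
p₀ = P(outcome | unexposed) = 482/3300 = 0.14606
Under exogeneity and monotonicity, PN = (p₁ − p₀)/p₁.
PN = (0.66549 − 0.14606) / 0.66549 ≈ 0.7805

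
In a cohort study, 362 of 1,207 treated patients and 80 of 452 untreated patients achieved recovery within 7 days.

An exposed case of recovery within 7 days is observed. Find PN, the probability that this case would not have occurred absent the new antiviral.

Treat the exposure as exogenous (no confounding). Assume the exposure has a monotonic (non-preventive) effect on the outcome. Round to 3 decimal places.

p₁ = P(outcome | exposed) = 362/1207 = 0.29992
p₀ = P(outcome | unexposed) = 80/452 = 0.17699
Under exogeneity and monotonicity, PN = (p₁ − p₀) / p₁.
PN = (0.29992 − 0.17699) / 0.29992 = 0.12293 / 0.29992 ≈ 0.4099

PN ≈ 0.410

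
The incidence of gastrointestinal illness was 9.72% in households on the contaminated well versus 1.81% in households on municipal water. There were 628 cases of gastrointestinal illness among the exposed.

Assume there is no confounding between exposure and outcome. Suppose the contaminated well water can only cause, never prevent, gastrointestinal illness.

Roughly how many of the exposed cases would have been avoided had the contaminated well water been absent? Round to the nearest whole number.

about 511 cases

p₁ = 0.0972, p₀ = 0.0181.
PN = (p₁ − p₀)/p₁ = (0.0972 − 0.0181) / 0.0972 ≈ 0.81379.
Attributable cases ≈ PN × (exposed cases) = 0.81379 × 628 ≈ 511.06.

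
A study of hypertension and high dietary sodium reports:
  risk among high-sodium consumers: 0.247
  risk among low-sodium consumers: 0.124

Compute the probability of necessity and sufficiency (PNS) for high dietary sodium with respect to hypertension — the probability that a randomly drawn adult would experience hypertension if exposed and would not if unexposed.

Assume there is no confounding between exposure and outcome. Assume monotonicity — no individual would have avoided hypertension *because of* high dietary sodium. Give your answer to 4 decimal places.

Let p₁ = 0.247, p₀ = 0.124.
Under exogeneity and monotonicity, PNS = p₁ − p₀.
PNS = 0.247 − 0.124 = 0.123

PNS ≈ 0.1230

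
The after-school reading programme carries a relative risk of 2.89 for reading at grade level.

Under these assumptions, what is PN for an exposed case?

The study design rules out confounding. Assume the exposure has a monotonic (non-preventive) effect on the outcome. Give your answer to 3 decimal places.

PN ≈ 0.654

Under exogeneity and monotonicity, PN = (RR − 1) / RR = 1 − 1/RR.
PN = (2.89 − 1) / 2.89 = 1.89 / 2.89 ≈ 0.6540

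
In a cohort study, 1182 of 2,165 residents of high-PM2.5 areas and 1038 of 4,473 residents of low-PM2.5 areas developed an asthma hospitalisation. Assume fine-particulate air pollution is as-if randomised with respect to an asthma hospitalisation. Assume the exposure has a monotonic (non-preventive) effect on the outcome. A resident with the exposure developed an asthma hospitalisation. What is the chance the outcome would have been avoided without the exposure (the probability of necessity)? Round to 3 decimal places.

p₁ = P(outcome | exposed) = 1182/2165 = 0.54596
p₀ = P(outcome | unexposed) = 1038/4473 = 0.23206
Under exogeneity and monotonicity, PN = (p₁ − p₀) / p₁.
PN = (0.54596 − 0.23206) / 0.54596 = 0.3139 / 0.54596 ≈ 0.5750

PN ≈ 0.575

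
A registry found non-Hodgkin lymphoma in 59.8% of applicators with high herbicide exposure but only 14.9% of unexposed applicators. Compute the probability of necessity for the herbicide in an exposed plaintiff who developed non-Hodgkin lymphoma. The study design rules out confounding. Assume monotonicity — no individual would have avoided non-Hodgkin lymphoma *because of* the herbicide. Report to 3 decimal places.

p₁ = 0.598, p₀ = 0.149.
Under exogeneity and monotonicity, PN = (p₁ − p₀) / p₁.
PN = (0.598 − 0.149) / 0.598 = 0.449 / 0.598 ≈ 0.7508

PN ≈ 0.751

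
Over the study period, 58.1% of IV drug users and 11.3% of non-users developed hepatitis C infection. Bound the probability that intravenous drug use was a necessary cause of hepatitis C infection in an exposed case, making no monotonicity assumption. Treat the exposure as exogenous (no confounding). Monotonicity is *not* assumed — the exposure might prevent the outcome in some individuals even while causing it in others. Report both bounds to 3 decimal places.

0.806 ≤ PN ≤ 1.000

p₁ = 0.581, p₀ = 0.113.
Under exogeneity alone the bounds on PN are max{0,(p₁−p₀)/p₁} ≤ PN ≤ min{1,(1−p₀)/p₁}.
  lower = (p₁ − p₀)/p₁ = 0.468 / 0.581 ≈ 0.8055
  upper = min{1, (1 − p₀)/p₁} = 0.887 / 0.581 ≈ 1.5267 → capped at 1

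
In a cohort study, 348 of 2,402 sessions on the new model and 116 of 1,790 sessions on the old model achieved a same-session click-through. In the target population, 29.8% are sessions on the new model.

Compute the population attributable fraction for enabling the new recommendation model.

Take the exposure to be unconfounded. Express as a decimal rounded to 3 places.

p₁ = P(outcome | exposed) = 348/2402 = 0.14488
p₀ = P(outcome | unexposed) = 116/1790 = 0.064804
Overall risk P(Y=1) = π·p₁ + (1−π)·p₀ = 0.298×0.14488 + 0.702×0.064804 = 0.088667.
Under exogeneity, PAF = [P(Y=1) − p₀] / P(Y=1).
PAF = (0.088667 − 0.064804) / 0.088667 ≈ 0.2691

PAF ≈ 0.269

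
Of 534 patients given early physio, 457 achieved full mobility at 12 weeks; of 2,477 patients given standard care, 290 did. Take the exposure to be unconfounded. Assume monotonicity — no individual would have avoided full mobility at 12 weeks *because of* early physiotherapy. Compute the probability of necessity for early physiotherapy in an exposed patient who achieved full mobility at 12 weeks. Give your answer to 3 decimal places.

PN ≈ 0.863

p₁ = P(outcome | exposed) = 457/534 = 0.85581
p₀ = P(outcome | unexposed) = 290/2477 = 0.11708
Under exogeneity and monotonicity, PN = (p₁ − p₀) / p₁.
PN = (0.85581 − 0.11708) / 0.85581 = 0.73873 / 0.85581 ≈ 0.8632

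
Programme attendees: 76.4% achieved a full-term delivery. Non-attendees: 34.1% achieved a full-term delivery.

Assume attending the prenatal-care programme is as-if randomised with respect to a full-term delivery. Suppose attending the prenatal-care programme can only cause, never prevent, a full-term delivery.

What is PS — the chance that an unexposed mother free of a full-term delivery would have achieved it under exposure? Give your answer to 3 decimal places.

PS ≈ 0.642

p₁ = 0.764, p₀ = 0.341.
Under exogeneity and monotonicity, PS = (p₁ − p₀) / (1 − p₀).
PS = (0.764 − 0.341) / (1 − 0.341) = 0.423 / 0.659 ≈ 0.6419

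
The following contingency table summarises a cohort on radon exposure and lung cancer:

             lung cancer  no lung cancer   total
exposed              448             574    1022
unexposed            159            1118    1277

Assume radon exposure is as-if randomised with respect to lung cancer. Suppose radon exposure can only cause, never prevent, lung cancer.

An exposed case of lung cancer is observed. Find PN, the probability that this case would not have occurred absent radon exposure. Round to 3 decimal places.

p₁ = P(outcome | exposed) = 448/1022 = 0.43836
p₀ = P(outcome | unexposed) = 159/1277 = 0.12451
Under exogeneity and monotonicity, PN = (p₁ − p₀) / p₁.
PN = (0.43836 − 0.12451) / 0.43836 = 0.31385 / 0.43836 ≈ 0.7160

PN ≈ 0.716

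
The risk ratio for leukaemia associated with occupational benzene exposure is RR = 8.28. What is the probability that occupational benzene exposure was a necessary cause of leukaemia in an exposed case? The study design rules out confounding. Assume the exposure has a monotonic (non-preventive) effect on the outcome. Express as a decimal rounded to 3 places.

PN ≈ 0.879

Under exogeneity and monotonicity, PN = (RR − 1) / RR = 1 − 1/RR.
PN = (8.28 − 1) / 8.28 = 7.28 / 8.28 ≈ 0.8792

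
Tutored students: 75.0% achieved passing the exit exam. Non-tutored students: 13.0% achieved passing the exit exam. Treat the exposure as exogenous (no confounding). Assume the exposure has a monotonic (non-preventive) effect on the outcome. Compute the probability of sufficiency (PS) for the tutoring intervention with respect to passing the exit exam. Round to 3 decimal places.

p₁ = 0.75, p₀ = 0.13.
Under exogeneity and monotonicity, PS = (p₁ − p₀) / (1 − p₀).
PS = (0.75 − 0.13) / (1 − 0.13) = 0.62 / 0.87 ≈ 0.7126

PS ≈ 0.713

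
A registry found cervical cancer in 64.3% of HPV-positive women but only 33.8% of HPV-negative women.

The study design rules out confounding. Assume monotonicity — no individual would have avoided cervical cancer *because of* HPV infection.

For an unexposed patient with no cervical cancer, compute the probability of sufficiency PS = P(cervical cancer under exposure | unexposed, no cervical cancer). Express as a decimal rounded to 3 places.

PS ≈ 0.461

p₁ = 0.643, p₀ = 0.338.
Under exogeneity and monotonicity, PS = (p₁ − p₀) / (1 − p₀).
PS = (0.643 − 0.338) / (1 − 0.338) = 0.305 / 0.662 ≈ 0.4607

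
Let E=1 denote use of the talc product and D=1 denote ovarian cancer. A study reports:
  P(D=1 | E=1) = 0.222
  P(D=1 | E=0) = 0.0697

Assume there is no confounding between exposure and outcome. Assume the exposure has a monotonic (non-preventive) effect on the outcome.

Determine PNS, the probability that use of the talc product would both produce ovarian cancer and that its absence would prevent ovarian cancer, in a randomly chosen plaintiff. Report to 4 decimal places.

Let p₁ = 0.222, p₀ = 0.0697.
Under exogeneity and monotonicity, PNS = p₁ − p₀.
PNS = 0.222 − 0.0697 = 0.1523

PNS ≈ 0.1523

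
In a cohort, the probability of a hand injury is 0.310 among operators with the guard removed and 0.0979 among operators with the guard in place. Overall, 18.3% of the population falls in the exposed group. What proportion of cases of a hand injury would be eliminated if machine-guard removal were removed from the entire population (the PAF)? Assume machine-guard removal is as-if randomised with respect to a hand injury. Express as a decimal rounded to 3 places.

Let p₁ = 0.31, p₀ = 0.0979.
Overall risk P(Y=1) = π·p₁ + (1−π)·p₀ = 0.183×0.31 + 0.817×0.0979 = 0.13671.
Under exogeneity, PAF = [P(Y=1) − p₀] / P(Y=1).
PAF = (0.13671 − 0.0979) / 0.13671 ≈ 0.2839

PAF ≈ 0.284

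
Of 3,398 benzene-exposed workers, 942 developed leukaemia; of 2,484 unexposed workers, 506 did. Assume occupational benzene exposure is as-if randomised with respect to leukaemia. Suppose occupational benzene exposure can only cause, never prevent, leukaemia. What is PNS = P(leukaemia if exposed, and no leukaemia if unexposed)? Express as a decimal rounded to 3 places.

p₁ = P(outcome | exposed) = 942/3398 = 0.27722
p₀ = P(outcome | unexposed) = 506/2484 = 0.2037
Under exogeneity and monotonicity, PNS = p₁ − p₀.
PNS = 0.27722 − 0.2037 = 0.073518

PNS ≈ 0.074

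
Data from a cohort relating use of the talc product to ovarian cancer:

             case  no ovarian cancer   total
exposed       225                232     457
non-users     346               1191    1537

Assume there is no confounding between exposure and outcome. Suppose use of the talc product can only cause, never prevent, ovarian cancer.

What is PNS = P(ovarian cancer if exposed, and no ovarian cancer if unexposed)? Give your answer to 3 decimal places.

PNS ≈ 0.267

p₁ = P(outcome | exposed) = 225/457 = 0.49234
p₀ = P(outcome | unexposed) = 346/1537 = 0.22511
Under exogeneity and monotonicity, PNS = p₁ − p₀.
PNS = 0.49234 − 0.22511 = 0.26723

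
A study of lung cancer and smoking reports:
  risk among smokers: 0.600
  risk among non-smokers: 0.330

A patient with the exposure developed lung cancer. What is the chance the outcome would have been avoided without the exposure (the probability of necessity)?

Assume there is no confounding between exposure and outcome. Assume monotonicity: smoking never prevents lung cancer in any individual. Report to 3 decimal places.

PN ≈ 0.450

Let p₁ = 0.6, p₀ = 0.33.
Under exogeneity and monotonicity, PN = (p₁ − p₀) / p₁.
PN = (0.6 − 0.33) / 0.6 = 0.27 / 0.6 ≈ 0.4500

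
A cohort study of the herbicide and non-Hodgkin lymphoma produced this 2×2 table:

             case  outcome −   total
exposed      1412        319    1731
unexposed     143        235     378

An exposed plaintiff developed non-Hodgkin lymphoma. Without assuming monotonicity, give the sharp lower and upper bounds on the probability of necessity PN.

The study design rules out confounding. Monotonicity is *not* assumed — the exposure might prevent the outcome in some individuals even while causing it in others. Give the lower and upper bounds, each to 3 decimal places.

p₁ = P(outcome | exposed) = 1412/1731 = 0.81571
p₀ = P(outcome | unexposed) = 143/378 = 0.37831
Under exogeneity alone the bounds on PN are max{0,(p₁−p₀)/p₁} ≤ PN ≤ min{1,(1−p₀)/p₁}.
  lower = (p₁ − p₀)/p₁ = 0.43741 / 0.81571 ≈ 0.5362
  upper = min{1, (1 − p₀)/p₁} = 0.62169 / 0.81571 ≈ 0.7621

0.536 ≤ PN ≤ 0.762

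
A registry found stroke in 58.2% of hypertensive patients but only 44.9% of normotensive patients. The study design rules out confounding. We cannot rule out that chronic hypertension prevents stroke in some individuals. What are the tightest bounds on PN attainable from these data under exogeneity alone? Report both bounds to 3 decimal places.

0.229 ≤ PN ≤ 0.947

p₁ = 0.582, p₀ = 0.449.
Under exogeneity alone the bounds on PN are max{0,(p₁−p₀)/p₁} ≤ PN ≤ min{1,(1−p₀)/p₁}.
  lower = (p₁ − p₀)/p₁ = 0.133 / 0.582 ≈ 0.2285
  upper = min{1, (1 − p₀)/p₁} = 0.551 / 0.582 ≈ 0.9467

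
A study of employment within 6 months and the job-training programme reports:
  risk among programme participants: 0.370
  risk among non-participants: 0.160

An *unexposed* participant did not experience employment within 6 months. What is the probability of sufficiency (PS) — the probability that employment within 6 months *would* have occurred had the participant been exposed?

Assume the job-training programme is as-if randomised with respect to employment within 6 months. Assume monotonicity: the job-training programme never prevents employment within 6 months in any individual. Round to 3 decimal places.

Let p₁ = 0.37, p₀ = 0.16.
Under exogeneity and monotonicity, PS = (p₁ − p₀) / (1 − p₀).
PS = (0.37 − 0.16) / (1 − 0.16) = 0.21 / 0.84 ≈ 0.2500

PS ≈ 0.250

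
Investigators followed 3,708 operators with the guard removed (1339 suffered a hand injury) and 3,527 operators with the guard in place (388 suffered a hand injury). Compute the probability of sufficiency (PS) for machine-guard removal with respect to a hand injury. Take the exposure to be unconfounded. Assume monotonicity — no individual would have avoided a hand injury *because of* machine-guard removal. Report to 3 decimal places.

PS ≈ 0.282

p₁ = P(outcome | exposed) = 1339/3708 = 0.36111
p₀ = P(outcome | unexposed) = 388/3527 = 0.11001
Under exogeneity and monotonicity, PS = (p₁ − p₀) / (1 − p₀).
PS = (0.36111 − 0.11001) / (1 − 0.11001) = 0.2511 / 0.88999 ≈ 0.2821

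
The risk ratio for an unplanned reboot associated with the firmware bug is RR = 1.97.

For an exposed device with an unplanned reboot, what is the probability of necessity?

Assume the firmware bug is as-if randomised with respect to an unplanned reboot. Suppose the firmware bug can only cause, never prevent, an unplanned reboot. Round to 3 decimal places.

Under exogeneity and monotonicity, PN = (RR − 1) / RR = 1 − 1/RR.
PN = (1.97 − 1) / 1.97 = 0.97 / 1.97 ≈ 0.4924

PN ≈ 0.492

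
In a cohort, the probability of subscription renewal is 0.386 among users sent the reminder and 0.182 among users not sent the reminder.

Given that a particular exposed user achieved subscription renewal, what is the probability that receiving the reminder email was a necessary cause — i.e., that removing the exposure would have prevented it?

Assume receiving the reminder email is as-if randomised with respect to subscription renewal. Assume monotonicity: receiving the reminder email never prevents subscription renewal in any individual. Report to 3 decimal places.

PN ≈ 0.528

Let p₁ = 0.386, p₀ = 0.182.
Under exogeneity and monotonicity, PN = (p₁ − p₀) / p₁.
PN = (0.386 − 0.182) / 0.386 = 0.204 / 0.386 ≈ 0.5285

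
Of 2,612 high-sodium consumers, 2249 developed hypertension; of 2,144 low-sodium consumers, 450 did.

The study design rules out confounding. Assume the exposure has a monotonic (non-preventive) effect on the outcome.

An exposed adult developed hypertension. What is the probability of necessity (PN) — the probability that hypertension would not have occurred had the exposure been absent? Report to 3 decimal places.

PN ≈ 0.756

p₁ = P(outcome | exposed) = 2249/2612 = 0.86103
p₀ = P(outcome | unexposed) = 450/2144 = 0.20989
Under exogeneity and monotonicity, PN = (p₁ − p₀) / p₁.
PN = (0.86103 − 0.20989) / 0.86103 = 0.65114 / 0.86103 ≈ 0.7562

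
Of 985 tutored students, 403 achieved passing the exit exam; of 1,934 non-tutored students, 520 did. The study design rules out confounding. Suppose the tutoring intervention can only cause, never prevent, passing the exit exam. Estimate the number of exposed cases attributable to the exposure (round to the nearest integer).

p₁ = P(outcome | exposed) = 403/985 = 0.40914
p₀ = P(outcome | unexposed) = 520/1934 = 0.26887
PN = (p₁ − p₀)/p₁ = (0.40914 − 0.26887) / 0.40914 ≈ 0.34283.
Attributable cases ≈ PN × (exposed cases) = 0.34283 × 403 ≈ 138.16.

about 138 cases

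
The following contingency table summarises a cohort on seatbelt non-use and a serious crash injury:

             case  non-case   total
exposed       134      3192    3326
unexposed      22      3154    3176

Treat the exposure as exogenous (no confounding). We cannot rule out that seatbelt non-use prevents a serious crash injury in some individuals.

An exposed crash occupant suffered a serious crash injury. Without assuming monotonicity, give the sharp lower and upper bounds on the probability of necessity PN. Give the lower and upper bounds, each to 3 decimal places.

0.828 ≤ PN ≤ 1.000

p₁ = P(outcome | exposed) = 134/3326 = 0.040289
p₀ = P(outcome | unexposed) = 22/3176 = 0.006927
Under exogeneity alone the bounds on PN are max{0,(p₁−p₀)/p₁} ≤ PN ≤ min{1,(1−p₀)/p₁}.
  lower = (p₁ − p₀)/p₁ = 0.033362 / 0.040289 ≈ 0.8281
  upper = min{1, (1 − p₀)/p₁} = 0.99307 / 0.040289 ≈ 24.6490 → capped at 1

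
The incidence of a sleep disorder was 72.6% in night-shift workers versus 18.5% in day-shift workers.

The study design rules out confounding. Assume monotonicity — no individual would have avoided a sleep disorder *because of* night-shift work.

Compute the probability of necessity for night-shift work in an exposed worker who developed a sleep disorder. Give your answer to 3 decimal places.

PN ≈ 0.745

p₁ = 0.726, p₀ = 0.185.
Under exogeneity and monotonicity, PN = (p₁ − p₀) / p₁.
PN = (0.726 − 0.185) / 0.726 = 0.541 / 0.726 ≈ 0.7452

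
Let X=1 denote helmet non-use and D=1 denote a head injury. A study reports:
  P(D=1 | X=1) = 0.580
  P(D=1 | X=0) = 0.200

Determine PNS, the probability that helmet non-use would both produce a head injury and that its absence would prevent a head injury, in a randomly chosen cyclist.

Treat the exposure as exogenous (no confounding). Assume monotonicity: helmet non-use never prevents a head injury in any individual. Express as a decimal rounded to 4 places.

Let p₁ = 0.58, p₀ = 0.2.
Under exogeneity and monotonicity, PNS = p₁ − p₀.
PNS = 0.58 − 0.2 = 0.38

PNS ≈ 0.3800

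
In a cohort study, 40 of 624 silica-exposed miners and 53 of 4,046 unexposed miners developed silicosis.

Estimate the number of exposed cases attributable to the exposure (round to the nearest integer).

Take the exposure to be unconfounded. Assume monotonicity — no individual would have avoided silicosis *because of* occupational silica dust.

about 32 cases

p₁ = P(outcome | exposed) = 40/624 = 0.064103
p₀ = P(outcome | unexposed) = 53/4046 = 0.013099
PN = (p₁ − p₀)/p₁ = (0.064103 − 0.013099) / 0.064103 ≈ 0.79565.
Attributable cases ≈ PN × (exposed cases) = 0.79565 × 40 ≈ 31.83.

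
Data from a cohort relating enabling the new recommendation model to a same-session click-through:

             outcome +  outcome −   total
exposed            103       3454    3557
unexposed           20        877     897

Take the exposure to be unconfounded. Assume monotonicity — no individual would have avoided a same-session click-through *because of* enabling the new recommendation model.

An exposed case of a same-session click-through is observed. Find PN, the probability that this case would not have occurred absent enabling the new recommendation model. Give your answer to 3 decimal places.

PN ≈ 0.230

p₁ = P(outcome | exposed) = 103/3557 = 0.028957
p₀ = P(outcome | unexposed) = 20/897 = 0.022297
Under exogeneity and monotonicity, PN = (p₁ − p₀)/p₁.
PN = (0.028957 − 0.022297) / 0.028957 ≈ 0.2300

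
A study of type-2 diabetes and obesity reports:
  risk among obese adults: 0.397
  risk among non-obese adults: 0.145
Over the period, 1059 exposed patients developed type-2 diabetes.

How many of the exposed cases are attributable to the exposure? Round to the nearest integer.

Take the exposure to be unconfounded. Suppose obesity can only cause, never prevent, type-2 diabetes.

about 672 cases

Let p₁ = 0.397, p₀ = 0.145.
PN = (p₁ − p₀)/p₁ = (0.397 − 0.145) / 0.397 ≈ 0.63476.
Attributable cases ≈ PN × (exposed cases) = 0.63476 × 1059 ≈ 672.21.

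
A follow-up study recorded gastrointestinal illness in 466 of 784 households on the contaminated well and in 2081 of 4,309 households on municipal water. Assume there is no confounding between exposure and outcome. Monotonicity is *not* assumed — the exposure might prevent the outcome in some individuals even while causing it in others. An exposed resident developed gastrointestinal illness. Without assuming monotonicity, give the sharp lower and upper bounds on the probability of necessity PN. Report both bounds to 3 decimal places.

p₁ = P(outcome | exposed) = 466/784 = 0.59439
p₀ = P(outcome | unexposed) = 2081/4309 = 0.48294
Under exogeneity alone the bounds on PN are max{0,(p₁−p₀)/p₁} ≤ PN ≤ min{1,(1−p₀)/p₁}.
  lower = (p₁ − p₀)/p₁ = 0.11145 / 0.59439 ≈ 0.1875
  upper = min{1, (1 − p₀)/p₁} = 0.51706 / 0.59439 ≈ 0.8699

0.187 ≤ PN ≤ 0.870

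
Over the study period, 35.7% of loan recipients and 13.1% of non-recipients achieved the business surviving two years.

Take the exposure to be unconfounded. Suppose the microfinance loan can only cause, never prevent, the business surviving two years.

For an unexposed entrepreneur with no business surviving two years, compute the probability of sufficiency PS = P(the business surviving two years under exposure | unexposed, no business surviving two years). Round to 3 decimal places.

PS ≈ 0.260

p₁ = 0.357, p₀ = 0.131.
Under exogeneity and monotonicity, PS = (p₁ − p₀) / (1 − p₀).
PS = (0.357 − 0.131) / (1 − 0.131) = 0.226 / 0.869 ≈ 0.2601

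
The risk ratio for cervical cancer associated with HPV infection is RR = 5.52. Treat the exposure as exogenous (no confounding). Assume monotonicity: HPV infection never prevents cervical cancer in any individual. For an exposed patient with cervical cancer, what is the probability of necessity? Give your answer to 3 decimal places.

PN ≈ 0.819

Under exogeneity and monotonicity, PN = (RR − 1) / RR = 1 − 1/RR.
PN = (5.52 − 1) / 5.52 = 4.52 / 5.52 ≈ 0.8188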